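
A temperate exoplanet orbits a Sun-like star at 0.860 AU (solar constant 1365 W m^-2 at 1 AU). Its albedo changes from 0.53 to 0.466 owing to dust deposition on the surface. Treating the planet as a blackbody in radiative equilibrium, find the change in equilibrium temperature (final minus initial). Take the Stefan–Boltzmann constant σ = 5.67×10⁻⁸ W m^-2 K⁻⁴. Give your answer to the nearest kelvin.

8 K

Irradiance scales as 1/d², so S = 1365 W m^-2 × (1/0.860)² = 1846 W m^-2.
Before: T₁ = [1846·0.47/(4σ)]^(1/4) = 248.7 K.
After:  T₂ = [1846·0.534/(4σ)]^(1/4) = 256.7 K.
Change: 256.7 − 248.7 = 8.065 K.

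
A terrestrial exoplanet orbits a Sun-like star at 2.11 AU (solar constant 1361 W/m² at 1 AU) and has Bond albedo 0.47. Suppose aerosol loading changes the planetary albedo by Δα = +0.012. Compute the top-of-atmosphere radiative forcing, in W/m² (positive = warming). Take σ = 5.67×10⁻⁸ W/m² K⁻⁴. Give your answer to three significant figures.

Flux at the orbit: S = 1361/(2.11)² = 305.7 W/m².
ΔF = −(S/4)Δα = −(305.7/4)×(+0.012) = -0.9171 W/m².

-0.917 W/m²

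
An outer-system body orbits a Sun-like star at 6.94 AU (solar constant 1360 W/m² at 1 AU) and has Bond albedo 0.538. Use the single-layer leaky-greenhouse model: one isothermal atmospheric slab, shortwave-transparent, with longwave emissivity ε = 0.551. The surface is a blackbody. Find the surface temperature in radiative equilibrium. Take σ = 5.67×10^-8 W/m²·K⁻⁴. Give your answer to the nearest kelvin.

94 K

By the inverse-square law, S = 1360/6.94² = 28.24 W/m².
The planet radiates to space at T_e = [S(1−α)/(4σ)]^(1/4) = 87.09 K.
The surface balance (absorbed SW + ε·downward IR = σT_s⁴) with T_a⁴ = T_s⁴/2 reduces to T_s = T_e·[2/(2−ε)]^¼ = 94.39 K.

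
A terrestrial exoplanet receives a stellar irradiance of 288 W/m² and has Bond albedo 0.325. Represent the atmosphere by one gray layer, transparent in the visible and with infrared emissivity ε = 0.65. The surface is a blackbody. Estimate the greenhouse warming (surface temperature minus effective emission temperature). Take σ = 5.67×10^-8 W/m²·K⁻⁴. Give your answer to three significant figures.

Effective emission temperature (TOA balance): σT_e⁴ = S(1−α)/4 = 48.60 W/m² → T_e = 171.1 K.
For a single slab of emissivity ε, T_s⁴ = 2T_e⁴/(2−ε); thus T_s = 171.1·(1.481)^(1/4) = 188.8 K.
The atmosphere warms the surface by 17.67 K.

17.7 K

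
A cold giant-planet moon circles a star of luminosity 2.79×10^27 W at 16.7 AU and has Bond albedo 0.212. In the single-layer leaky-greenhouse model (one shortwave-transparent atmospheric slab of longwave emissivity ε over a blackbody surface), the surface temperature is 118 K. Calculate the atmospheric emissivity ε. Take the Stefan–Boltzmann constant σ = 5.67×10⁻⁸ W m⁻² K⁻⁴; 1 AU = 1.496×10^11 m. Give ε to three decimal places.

0.725

d = 16.7 × 1.496×10^11 m = 2.498×10^12 m.
Spreading L over a sphere of radius d: S = 2.79×10^27/(4π·2.50×10^12²) = 35.57 W m⁻².
TOA balance gives T_e = 105.4 K.
Since (2−ε)/2 = (T_e/T_s)⁴ = 0.6375, ε = 0.7251.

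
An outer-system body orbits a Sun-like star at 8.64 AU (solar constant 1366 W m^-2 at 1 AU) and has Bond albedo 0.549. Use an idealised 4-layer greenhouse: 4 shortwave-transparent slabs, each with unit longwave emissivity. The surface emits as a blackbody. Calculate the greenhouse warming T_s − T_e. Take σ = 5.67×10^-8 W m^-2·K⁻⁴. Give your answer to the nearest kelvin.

Irradiance scales as 1/d², so S = 1366 W m^-2 × (1/8.64)² = 18.30 W m^-2.
Top-of-atmosphere balance: σT_e⁴ = S(1−α)/4 = 2.063 W m^-2 → T_e = 77.67 K.
T_s = (N+1)^(1/4)·T_e = 116.1 K.
So the greenhouse effect raises the surface by 116.1 − 77.67 = 38.47 K.

38 K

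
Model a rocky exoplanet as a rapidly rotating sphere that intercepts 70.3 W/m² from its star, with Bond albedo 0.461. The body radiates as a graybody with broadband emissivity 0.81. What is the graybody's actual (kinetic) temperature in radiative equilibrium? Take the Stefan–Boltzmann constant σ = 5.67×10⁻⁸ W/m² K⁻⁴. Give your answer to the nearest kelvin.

The planet absorbs (1−α)S over its disc πR² and re-emits over 4πR², so the mean absorbed flux is (1−0.461)·70.30/4 = 9.473 W/m².
Equating to εσT⁴ with ε = 0.81: T = (9.473/0.81σ)^(1/4) = 119.8 K.

120 K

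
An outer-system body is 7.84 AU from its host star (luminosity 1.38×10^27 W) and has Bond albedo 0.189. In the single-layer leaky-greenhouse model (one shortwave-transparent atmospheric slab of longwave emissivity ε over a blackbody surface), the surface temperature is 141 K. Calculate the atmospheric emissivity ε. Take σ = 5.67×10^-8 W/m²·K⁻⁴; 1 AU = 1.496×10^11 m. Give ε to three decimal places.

0.556

Orbital distance: d = 7.84 AU = 1.173×10^12 m.
S = L/(4πd²) = 79.83 W/m².
First, T_e = [79.83·(1−0.189)/(4σ)]^(1/4) = 130.0 K.
Since (2−ε)/2 = (T_e/T_s)⁴ = 0.7222, ε = 0.5555.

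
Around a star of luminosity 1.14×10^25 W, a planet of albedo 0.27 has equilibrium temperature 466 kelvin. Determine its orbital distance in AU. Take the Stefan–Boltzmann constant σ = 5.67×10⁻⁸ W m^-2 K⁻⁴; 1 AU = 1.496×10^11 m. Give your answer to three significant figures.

Energy balance gives S = 4σT⁴/(1−α) = 14650 W m^-2.
S = L/(4πd²) → d = √(L/4πS) = √(1.14×10^25/(4π·14650)) = 7.869×10^9 m = 0.05260 AU.

0.0526 AU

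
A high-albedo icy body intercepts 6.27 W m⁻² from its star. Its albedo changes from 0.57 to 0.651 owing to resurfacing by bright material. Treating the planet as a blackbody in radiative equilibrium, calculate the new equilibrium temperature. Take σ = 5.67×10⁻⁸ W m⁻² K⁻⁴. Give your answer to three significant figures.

55.7 kelvin

New equilibrium: T₂ = [(1−0.651)·6.270/(4σ)]^(1/4) = 55.73 K.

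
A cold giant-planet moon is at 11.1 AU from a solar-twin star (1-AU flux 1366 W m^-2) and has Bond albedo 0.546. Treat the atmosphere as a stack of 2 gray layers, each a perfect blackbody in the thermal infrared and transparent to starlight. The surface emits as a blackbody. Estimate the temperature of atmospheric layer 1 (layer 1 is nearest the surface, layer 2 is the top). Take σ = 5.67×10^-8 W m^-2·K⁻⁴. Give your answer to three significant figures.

Flux at the orbit: S = 1366/(11.1)² = 11.09 W m^-2.
Top-of-atmosphere balance: σT_e⁴ = S(1−α)/4 = 1.258 W m^-2 → T_e = 68.64 K.
The net upward flux σT_e⁴ is constant between every pair of levels, so T_k⁴ = (N+1−k)T_e⁴.
T_1 = (2)^(1/4)·68.64 = 81.62 K.

81.6 K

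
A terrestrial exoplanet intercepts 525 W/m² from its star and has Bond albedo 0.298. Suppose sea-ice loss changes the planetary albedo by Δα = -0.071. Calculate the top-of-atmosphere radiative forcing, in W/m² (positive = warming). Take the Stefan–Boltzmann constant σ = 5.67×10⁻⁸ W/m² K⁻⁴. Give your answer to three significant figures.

ΔF = −(S/4)Δα = −(525.0/4)×(-0.071) = 9.319 W/m².

9.32 W/m²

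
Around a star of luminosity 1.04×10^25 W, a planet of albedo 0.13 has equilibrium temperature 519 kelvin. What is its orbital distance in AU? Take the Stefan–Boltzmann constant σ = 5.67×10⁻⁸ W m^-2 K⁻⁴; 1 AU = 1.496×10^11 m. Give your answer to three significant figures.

0.0442 AU

The flux needed for this T is 4σT⁴/(1−0.13) = 18910 W m^-2.
From L = 4πd²S, d = √(1.04×10^25/(4π·18910)) = 6.615×10^9 m = 0.04422 AU.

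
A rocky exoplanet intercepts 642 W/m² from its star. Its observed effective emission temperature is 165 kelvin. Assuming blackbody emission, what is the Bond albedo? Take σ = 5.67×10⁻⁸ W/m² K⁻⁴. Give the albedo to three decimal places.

0.738

Energy balance: S(1−α)/4 = σT⁴, so 1−α = 4σT⁴/S.
4σT⁴ = 4·5.67×10⁻⁸·(165)⁴ = 168.1 W/m².
Hence α = 1 − 168.1/642.0 = 0.7382.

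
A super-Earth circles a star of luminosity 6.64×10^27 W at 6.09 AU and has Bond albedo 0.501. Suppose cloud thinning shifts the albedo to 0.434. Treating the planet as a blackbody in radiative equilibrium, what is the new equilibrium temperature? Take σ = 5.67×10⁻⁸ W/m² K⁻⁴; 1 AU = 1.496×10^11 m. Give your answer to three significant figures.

200 K

d = 6.09 × 1.496×10^11 m = 9.111×10^11 m.
Spreading L over a sphere of radius d: S = 6.64×10^27/(4π·9.11×10^11²) = 636.6 W/m².
T₂ = [S(1−α₂)/(4σ)]^(1/4) = [636.6·0.566/(4σ)]^(1/4) = 199.6 K.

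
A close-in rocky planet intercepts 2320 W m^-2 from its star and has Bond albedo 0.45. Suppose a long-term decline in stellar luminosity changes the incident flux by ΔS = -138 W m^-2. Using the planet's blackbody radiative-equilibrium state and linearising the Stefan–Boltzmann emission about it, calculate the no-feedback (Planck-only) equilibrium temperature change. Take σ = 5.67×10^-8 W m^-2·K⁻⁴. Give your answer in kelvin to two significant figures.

-4.1 K

Reference equilibrium: T_e = [S(1−α)/(4σ)]^(1/4) = 273.9 K.
Only a fraction (1−α) is absorbed and it's spread over 4πR², so ΔF = (1−α)ΔS/4 = -18.98 W m^-2.
Linearising σT⁴ gives d(σT⁴)/dT = 4σT_e³ = 4.659 W m^-2 per K.
Hence the no-feedback warming is ΔF/(4σT_e³) = -4.07 K.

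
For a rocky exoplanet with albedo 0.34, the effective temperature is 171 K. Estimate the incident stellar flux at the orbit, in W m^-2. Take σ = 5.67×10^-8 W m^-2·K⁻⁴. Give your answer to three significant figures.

294 W m^-2

From S(1−α)/4 = σT⁴: S = 4σT⁴/(1−α).
σT⁴ = 5.67×10⁻⁸·(171)⁴ = 48.48 W m^-2.
So S = 4×48.48/(1−0.34) = 293.8 W m^-2.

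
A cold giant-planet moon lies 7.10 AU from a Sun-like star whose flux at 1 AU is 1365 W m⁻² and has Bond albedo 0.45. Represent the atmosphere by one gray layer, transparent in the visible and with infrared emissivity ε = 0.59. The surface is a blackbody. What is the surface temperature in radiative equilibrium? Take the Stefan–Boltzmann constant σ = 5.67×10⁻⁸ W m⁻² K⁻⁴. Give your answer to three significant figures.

98.2 K

Flux at the orbit: S = 1365/(7.10)² = 27.08 W m⁻².
Effective emission temperature (TOA balance): σT_e⁴ = S(1−α)/4 = 3.723 W m⁻² → T_e = 90.02 K.
For a single slab of emissivity ε, T_s⁴ = 2T_e⁴/(2−ε); thus T_s = 90.02·(1.418)^(1/4) = 98.24 K.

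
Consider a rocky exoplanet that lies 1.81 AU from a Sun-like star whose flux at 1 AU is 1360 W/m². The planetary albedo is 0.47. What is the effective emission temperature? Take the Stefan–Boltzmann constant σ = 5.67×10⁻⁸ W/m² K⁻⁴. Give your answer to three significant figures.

Irradiance scales as 1/d², so S = 1360 W/m² × (1/1.81)² = 415.1 W/m².
The planet absorbs (1−α)S over its disc πR² and re-emits over 4πR², so the mean absorbed flux is (1−0.47)·415.1/4 = 55.00 W/m².
In equilibrium σT⁴ equals this, so T = 176.5 K.

176 kelvin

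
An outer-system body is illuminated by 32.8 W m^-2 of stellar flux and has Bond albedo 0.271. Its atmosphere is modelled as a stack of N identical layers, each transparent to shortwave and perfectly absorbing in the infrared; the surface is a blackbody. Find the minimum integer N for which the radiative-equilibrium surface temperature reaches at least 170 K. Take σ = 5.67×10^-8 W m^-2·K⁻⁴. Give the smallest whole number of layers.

Top-of-atmosphere balance: σT_e⁴ = S(1−α)/4 = 5.978 W m^-2 → T_e = 101.3 K.
Need (N+1)T_e⁴ ≥ T_s⁴, i.e. N+1 ≥ (170/101.3)⁴ = 7.922.
The minimum whole number is N = 7.

7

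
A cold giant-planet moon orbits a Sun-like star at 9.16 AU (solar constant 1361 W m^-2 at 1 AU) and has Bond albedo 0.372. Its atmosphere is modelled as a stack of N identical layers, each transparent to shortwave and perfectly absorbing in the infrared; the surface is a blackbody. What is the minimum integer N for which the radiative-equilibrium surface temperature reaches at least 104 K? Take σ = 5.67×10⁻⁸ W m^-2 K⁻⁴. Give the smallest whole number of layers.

2

Flux at the orbit: S = 1361/(9.16)² = 16.22 W m^-2.
The effective emission temperature is T_e = [S(1−α)/(4σ)]^¼ = 81.86 K.
T_s = (N+1)^(1/4)·T_e ≥ 104 K requires N+1 ≥ (T_s/T_e)⁴ = (104/81.86)⁴ = 2.605.
Rounding up, N = 2.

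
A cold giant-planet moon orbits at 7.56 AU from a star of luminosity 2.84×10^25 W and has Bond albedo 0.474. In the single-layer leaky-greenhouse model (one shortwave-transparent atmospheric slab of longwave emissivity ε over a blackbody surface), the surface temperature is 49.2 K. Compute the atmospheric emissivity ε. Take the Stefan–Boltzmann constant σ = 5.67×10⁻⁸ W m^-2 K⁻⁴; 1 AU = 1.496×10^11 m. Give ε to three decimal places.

0.601

Orbital distance: d = 7.56 AU = 1.131×10^12 m.
Flux at the orbit: S = L/(4πd²) = 2.84×10^25/(4π·(1.13×10^12)²) = 1.767 W m^-2.
Effective temperature: T_e = [S(1−α)/(4σ)]^(1/4) = 44.99 K.
Inverting T_s⁴ = 2T_e⁴/(2−ε): (T_e/T_s)⁴ = 0.6993, so ε = 2(1 − 0.6993) = 0.6013.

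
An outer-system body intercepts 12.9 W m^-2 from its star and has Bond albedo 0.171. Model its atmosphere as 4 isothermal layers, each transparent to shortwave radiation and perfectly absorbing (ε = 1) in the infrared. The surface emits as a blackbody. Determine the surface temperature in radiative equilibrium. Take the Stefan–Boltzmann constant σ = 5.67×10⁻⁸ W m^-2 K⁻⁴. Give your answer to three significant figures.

124 kelvin

OLR = S(1−α)/4 = 2.674 W m^-2; the top layer radiates at T_e = 82.87 K.
For an N-layer opaque stack, T_s⁴ = (N+1)T_e⁴, hence T_s = (5)^(1/4)×82.87 K = 123.9 K.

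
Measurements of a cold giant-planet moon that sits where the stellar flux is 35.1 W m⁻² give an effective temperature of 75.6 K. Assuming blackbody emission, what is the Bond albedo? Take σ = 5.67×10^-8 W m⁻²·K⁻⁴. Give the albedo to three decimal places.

0.789

Rearranging the radiative balance, α = 1 − 4σT⁴/S.
4σT⁴ = 4·5.67×10⁻⁸·(75.6)⁴ = 7.408 W m⁻².
1−α = 7.408/35.10 = 0.2111, so α = 0.7889.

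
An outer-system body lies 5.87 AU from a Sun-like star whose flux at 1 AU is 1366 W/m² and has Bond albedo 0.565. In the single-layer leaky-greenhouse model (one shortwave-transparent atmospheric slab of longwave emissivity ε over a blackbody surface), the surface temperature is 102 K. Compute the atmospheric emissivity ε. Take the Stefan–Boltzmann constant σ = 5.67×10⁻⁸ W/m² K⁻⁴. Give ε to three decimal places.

Irradiance scales as 1/d², so S = 1366 W/m² × (1/5.87)² = 39.64 W/m².
TOA balance gives T_e = 93.38 K.
Since (2−ε)/2 = (T_e/T_s)⁴ = 0.7025, ε = 0.5951.

0.595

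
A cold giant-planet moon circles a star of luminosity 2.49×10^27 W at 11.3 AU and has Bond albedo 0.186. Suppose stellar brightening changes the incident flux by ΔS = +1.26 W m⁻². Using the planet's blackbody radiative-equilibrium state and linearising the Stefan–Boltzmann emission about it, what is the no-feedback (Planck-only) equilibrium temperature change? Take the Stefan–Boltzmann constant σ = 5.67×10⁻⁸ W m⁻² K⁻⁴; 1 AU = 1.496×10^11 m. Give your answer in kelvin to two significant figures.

d = 11.3 × 1.496×10^11 m = 1.690×10^12 m.
Spreading L over a sphere of radius d: S = 2.49×10^27/(4π·1.69×10^12²) = 69.34 W m⁻².
Reference equilibrium: T_e = [S(1−α)/(4σ)]^(1/4) = 125.6 K.
Only a fraction (1−α) is absorbed and it's spread over 4πR², so ΔF = (1−α)ΔS/4 = 0.2564 W m⁻².
Linearising σT⁴ gives d(σT⁴)/dT = 4σT_e³ = 0.4494 W m⁻² per K.
ΔT₀ = ΔF/λ_P = 0.2564/0.4494 = 0.571 K.

0.57 kelvin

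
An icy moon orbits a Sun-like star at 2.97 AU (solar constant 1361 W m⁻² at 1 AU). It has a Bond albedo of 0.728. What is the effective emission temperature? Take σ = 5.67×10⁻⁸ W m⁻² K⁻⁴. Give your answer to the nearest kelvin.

Flux at the orbit: S = 1361/(2.97)² = 154.3 W m⁻².
Averaging over the sphere, the absorbed flux is S(1−α)/4 = 10.49 W m⁻².
Set σT⁴ = 10.49 → T = (10.49/σ)^(1/4) = 116.6 K.

117 K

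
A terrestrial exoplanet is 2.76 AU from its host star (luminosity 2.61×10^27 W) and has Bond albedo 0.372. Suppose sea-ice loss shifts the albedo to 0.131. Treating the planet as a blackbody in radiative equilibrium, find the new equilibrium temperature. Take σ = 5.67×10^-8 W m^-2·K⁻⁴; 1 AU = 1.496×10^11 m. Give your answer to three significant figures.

261 K

Orbital distance: d = 2.76 AU = 4.129×10^11 m.
Flux at the orbit: S = L/(4πd²) = 2.61×10^27/(4π·(4.13×10^11)²) = 1218 W m^-2.
With the new albedo, S(1−α₂)/4 = 264.7 W m^-2, so T₂ = 261.4 K.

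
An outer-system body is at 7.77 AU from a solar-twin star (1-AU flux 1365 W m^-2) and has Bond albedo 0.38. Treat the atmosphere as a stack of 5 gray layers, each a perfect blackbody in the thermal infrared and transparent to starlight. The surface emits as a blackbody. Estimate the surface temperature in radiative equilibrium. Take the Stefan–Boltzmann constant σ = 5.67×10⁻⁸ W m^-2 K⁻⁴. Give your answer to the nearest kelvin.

Flux at the orbit: S = 1365/(7.77)² = 22.61 W m^-2.
Top-of-atmosphere balance: σT_e⁴ = S(1−α)/4 = 3.504 W m^-2 → T_e = 88.67 K.
Layer-by-layer balance gives σT_s⁴ = (N+1)σT_e⁴, so T_s = 6^¼·88.67 = 138.8 K.

139 K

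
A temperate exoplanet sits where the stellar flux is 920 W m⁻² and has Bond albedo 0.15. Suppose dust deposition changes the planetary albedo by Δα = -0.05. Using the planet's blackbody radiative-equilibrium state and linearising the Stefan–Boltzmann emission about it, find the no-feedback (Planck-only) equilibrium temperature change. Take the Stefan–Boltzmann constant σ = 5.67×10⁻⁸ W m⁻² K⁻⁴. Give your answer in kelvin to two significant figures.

3.6 K

Unperturbed T_e = [920.0·(1−0.15)/(4σ)]^¼ = 242.3 K.
ΔF = −(S/4)Δα = −(920.0/4)×(-0.05) = 11.50 W m⁻².
The Planck feedback parameter is 4σT_e³ = 3.227 W m⁻²/K.
So ΔT₀ = 11.50/3.227 = 3.56 K.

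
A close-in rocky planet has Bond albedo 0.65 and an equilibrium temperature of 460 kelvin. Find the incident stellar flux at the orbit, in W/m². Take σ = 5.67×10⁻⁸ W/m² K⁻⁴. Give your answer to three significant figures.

Invert the energy balance for S: S = 4σT⁴/(1−α).
σT⁴ = 5.67×10⁻⁸·(460)⁴ = 2539 W/m².
So S = 4×2539/(1−0.65) = 29010 W/m².

29000 W/m²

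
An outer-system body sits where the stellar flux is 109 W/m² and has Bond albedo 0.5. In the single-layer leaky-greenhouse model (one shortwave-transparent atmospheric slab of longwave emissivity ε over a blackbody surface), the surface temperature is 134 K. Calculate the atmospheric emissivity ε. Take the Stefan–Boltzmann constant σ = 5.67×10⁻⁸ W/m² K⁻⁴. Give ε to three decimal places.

0.509

TOA balance gives T_e = 124.5 K.
Since (2−ε)/2 = (T_e/T_s)⁴ = 0.7453, ε = 0.5094.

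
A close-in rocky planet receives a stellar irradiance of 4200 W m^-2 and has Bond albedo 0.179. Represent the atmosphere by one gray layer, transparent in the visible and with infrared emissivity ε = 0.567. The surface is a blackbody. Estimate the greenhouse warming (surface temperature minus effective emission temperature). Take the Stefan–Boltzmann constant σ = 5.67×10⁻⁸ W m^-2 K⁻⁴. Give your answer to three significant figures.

Effective emission temperature (TOA balance): σT_e⁴ = S(1−α)/4 = 862.0 W m^-2 → T_e = 351.1 K.
The surface balance (absorbed SW + ε·downward IR = σT_s⁴) with T_a⁴ = T_s⁴/2 reduces to T_s = T_e·[2/(2−ε)]^¼ = 381.7 K.
Greenhouse warming: T_s − T_e = 30.52 K.

30.5 K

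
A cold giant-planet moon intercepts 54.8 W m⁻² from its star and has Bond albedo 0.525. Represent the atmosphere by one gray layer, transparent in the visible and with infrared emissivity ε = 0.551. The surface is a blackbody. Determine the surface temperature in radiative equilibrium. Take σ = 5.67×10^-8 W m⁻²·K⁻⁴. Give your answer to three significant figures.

112 K

At the top of the atmosphere, σT_e⁴ = S(1−α)/4 = 6.507 W m⁻², giving T_e = 103.5 K.
For a single slab of emissivity ε, T_s⁴ = 2T_e⁴/(2−ε); thus T_s = 103.5·(1.38)^(1/4) = 112.2 K.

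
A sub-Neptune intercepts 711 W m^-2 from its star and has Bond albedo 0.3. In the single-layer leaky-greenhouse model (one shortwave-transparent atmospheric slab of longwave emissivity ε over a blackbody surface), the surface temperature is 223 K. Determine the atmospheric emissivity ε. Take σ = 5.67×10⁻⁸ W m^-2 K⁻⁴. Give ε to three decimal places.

Effective temperature: T_e = [S(1−α)/(4σ)]^(1/4) = 216.4 K.
Inverting T_s⁴ = 2T_e⁴/(2−ε): (T_e/T_s)⁴ = 0.8874, so ε = 2(1 − 0.8874) = 0.2253.

0.225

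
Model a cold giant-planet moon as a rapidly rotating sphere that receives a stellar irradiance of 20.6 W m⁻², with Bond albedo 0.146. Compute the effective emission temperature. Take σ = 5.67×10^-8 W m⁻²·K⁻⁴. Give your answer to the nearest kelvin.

94 K

Absorbed flux (global mean): S(1−α)/4 = 20.60·0.854/4 = 4.398 W m⁻².
In equilibrium σT⁴ equals this, so T = 93.85 K.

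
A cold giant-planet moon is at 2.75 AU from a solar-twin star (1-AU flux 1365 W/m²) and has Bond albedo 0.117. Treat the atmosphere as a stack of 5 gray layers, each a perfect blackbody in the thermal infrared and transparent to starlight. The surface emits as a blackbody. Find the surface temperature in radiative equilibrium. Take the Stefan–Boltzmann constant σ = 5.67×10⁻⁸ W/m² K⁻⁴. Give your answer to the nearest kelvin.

By the inverse-square law, S = 1365/2.75² = 180.5 W/m².
The effective emission temperature is T_e = [S(1−α)/(4σ)]^¼ = 162.8 K.
With N = 5 opaque layers, T_s = (N+1)^(1/4)·T_e = 6^(1/4)·162.8 = 254.8 K.

255 K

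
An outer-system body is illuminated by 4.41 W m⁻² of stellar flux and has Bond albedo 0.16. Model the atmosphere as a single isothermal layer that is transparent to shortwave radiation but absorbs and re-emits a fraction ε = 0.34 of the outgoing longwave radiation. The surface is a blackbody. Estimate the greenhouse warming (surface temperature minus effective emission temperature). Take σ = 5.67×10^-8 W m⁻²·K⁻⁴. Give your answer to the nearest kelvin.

Effective emission temperature (TOA balance): σT_e⁴ = S(1−α)/4 = 0.9261 W m⁻² → T_e = 63.57 K.
Surface balance with a leaky layer gives σT_s⁴ = σT_e⁴·2/(2−ε), so T_s = T_e·[2/(2−0.34)]^(1/4) = 66.60 K.
T_s − T_e = 66.60 − 63.57 = 3.031 K.

3 K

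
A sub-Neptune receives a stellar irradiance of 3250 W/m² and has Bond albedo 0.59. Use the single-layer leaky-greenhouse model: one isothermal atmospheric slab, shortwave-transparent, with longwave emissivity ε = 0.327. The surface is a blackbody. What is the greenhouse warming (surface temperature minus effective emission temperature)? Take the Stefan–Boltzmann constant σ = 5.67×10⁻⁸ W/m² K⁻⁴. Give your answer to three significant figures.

12.6 K

Effective emission temperature (TOA balance): σT_e⁴ = S(1−α)/4 = 333.1 W/m² → T_e = 276.9 K.
For a single slab of emissivity ε, T_s⁴ = 2T_e⁴/(2−ε); thus T_s = 276.9·(1.195)^(1/4) = 289.5 K.
T_s − T_e = 289.5 − 276.9 = 12.64 K.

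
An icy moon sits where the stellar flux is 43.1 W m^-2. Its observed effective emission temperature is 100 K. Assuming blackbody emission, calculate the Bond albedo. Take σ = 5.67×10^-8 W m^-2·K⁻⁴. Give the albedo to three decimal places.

0.474

From σT⁴ = S(1−α)/4 we invert for α: 1−α = 4σT⁴/S.
σT⁴ = 5.670 W m^-2, so 4σT⁴ = 22.68 W m^-2.
Hence α = 1 − 22.68/43.10 = 0.4738.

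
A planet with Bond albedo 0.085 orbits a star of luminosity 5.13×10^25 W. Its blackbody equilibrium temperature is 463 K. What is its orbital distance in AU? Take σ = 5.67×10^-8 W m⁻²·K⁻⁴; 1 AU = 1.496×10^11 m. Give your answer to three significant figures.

Required flux: S = 4σT⁴/(1−α) = 11390 W m⁻².
S = L/(4πd²) → d = √(L/4πS) = √(5.13×10^25/(4π·11390)) = 1.893×10^10 m = 0.1265 AU.

0.127 AU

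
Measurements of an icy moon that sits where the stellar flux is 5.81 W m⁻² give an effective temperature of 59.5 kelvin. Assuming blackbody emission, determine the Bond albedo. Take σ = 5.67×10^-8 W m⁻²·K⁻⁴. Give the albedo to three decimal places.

0.511

From σT⁴ = S(1−α)/4 we invert for α: 1−α = 4σT⁴/S.
4σT⁴ = 4·5.67×10⁻⁸·(59.5)⁴ = 2.843 W m⁻².
Hence α = 1 − 2.843/5.810 = 0.5107.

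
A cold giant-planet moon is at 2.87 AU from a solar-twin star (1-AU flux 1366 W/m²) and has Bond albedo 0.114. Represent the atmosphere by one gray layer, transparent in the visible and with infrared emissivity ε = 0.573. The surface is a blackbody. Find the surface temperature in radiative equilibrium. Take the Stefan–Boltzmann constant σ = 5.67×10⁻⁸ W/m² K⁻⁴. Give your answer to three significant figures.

174 K

By the inverse-square law, S = 1366/2.87² = 165.8 W/m².
Effective emission temperature (TOA balance): σT_e⁴ = S(1−α)/4 = 36.73 W/m² → T_e = 159.5 K.
The surface balance (absorbed SW + ε·downward IR = σT_s⁴) with T_a⁴ = T_s⁴/2 reduces to T_s = T_e·[2/(2−ε)]^¼ = 173.6 K.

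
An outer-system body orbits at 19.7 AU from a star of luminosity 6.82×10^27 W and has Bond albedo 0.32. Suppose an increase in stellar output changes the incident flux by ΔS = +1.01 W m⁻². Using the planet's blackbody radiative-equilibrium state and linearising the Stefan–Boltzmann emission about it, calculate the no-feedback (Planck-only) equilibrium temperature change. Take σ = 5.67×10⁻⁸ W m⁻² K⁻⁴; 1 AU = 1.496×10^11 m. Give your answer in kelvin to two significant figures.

0.47 kelvin

d = 19.7 × 1.496×10^11 m = 2.947×10^12 m.
Flux at the orbit: S = L/(4πd²) = 6.82×10^27/(4π·(2.95×10^12)²) = 62.49 W m⁻².
Reference equilibrium: T_e = [S(1−α)/(4σ)]^(1/4) = 117.0 K.
ΔF = Δ[S(1−α)]/4 = (1−0.32)·+1.01/4 = 0.1717 W m⁻².
The Planck feedback parameter is 4σT_e³ = 0.3632 W m⁻²/K.
Hence the no-feedback warming is ΔF/(4σT_e³) = 0.473 K.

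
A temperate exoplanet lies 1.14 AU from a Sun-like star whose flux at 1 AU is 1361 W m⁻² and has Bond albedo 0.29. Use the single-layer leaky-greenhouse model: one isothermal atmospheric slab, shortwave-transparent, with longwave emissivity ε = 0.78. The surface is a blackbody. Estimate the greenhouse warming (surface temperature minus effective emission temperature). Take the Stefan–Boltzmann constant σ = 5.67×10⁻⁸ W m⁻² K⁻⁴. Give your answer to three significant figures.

31.5 kelvin

Flux at the orbit: S = 1361/(1.14)² = 1047 W m⁻².
At the top of the atmosphere, σT_e⁴ = S(1−α)/4 = 185.9 W m⁻², giving T_e = 239.3 K.
The surface balance (absorbed SW + ε·downward IR = σT_s⁴) with T_a⁴ = T_s⁴/2 reduces to T_s = T_e·[2/(2−ε)]^¼ = 270.8 K.
T_s − T_e = 270.8 − 239.3 = 31.47 K.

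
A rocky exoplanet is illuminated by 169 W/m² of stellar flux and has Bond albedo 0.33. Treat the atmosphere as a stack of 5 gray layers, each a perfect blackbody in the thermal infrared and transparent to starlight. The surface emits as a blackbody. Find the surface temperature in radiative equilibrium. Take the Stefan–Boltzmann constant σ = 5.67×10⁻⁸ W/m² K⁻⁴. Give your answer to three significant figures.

Top-of-atmosphere balance: σT_e⁴ = S(1−α)/4 = 28.31 W/m² → T_e = 149.5 K.
For an N-layer opaque stack, T_s⁴ = (N+1)T_e⁴, hence T_s = (6)^(1/4)×149.5 K = 233.9 K.

234 K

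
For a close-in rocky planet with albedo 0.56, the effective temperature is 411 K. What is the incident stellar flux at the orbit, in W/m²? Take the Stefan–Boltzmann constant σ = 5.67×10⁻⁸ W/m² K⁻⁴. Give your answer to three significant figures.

From S(1−α)/4 = σT⁴: S = 4σT⁴/(1−α).
The emitted flux is σT⁴ = 1618 W/m².
S = 4·1618/0.44 = 14710 W/m².

14700 W/m²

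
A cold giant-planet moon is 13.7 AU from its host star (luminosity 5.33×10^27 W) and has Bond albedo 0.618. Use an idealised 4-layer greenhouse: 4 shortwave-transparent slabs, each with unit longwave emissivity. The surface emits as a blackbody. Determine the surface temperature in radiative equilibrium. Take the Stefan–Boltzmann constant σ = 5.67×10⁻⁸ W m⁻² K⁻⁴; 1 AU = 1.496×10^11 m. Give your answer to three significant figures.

d = 13.7 × 1.496×10^11 m = 2.050×10^12 m.
Flux at the orbit: S = L/(4πd²) = 5.33×10^27/(4π·(2.05×10^12)²) = 101.0 W m⁻².
The effective emission temperature is T_e = [S(1−α)/(4σ)]^¼ = 114.2 K.
Layer-by-layer balance gives σT_s⁴ = (N+1)σT_e⁴, so T_s = 5^¼·114.2 = 170.8 K.

171 K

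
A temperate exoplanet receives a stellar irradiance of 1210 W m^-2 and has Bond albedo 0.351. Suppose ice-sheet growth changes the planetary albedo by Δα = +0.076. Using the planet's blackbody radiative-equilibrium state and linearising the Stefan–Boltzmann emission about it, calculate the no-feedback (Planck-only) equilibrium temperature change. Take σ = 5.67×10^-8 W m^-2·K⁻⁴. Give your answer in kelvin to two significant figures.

-7.1 kelvin

Unperturbed T_e = [1210·(1−0.351)/(4σ)]^¼ = 242.6 K.
ΔF = −(S/4)Δα = −(1210/4)×(+0.076) = -22.99 W m^-2.
Planck response: λ_P = 4σT_e³ = 4·5.67×10⁻⁸·(242.6)³ = 3.237 W m^-2/K.
Hence the no-feedback warming is ΔF/(4σT_e³) = -7.10 K.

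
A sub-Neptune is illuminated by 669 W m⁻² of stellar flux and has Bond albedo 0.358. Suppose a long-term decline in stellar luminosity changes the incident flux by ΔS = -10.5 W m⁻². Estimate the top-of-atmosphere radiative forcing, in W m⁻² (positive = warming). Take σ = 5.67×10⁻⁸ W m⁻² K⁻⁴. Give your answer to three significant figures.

-1.69 W m⁻²

TOA radiative forcing: ΔF = (1−α)ΔS/4 = 0.642·(-10.5)/4 = -1.685 W m⁻².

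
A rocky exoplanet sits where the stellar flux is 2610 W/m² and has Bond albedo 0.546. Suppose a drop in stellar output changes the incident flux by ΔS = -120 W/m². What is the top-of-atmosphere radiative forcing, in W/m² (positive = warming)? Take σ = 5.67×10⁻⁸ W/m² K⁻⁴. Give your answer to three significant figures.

-13.6 W/m²

ΔF = Δ[S(1−α)]/4 = (1−0.546)·-120/4 = -13.62 W/m².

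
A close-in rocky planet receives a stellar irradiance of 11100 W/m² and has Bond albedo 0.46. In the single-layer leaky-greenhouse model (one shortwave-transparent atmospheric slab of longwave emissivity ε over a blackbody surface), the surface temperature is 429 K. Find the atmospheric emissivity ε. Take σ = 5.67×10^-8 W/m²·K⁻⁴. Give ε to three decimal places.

0.439

Effective temperature: T_e = [S(1−α)/(4σ)]^(1/4) = 403.2 K.
Inverting T_s⁴ = 2T_e⁴/(2−ε): (T_e/T_s)⁴ = 0.7803, so ε = 2(1 − 0.7803) = 0.4395.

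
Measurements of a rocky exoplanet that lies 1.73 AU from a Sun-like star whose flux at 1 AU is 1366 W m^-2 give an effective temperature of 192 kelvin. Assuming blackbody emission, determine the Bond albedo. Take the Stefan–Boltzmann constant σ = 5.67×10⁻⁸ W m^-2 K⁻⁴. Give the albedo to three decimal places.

Flux at the orbit: S = 1366/(1.73)² = 456.4 W m^-2.
Energy balance: S(1−α)/4 = σT⁴, so 1−α = 4σT⁴/S.
σT⁴ = 77.05 W m^-2, so 4σT⁴ = 308.2 W m^-2.
Hence α = 1 − 308.2/456.4 = 0.3247.

0.325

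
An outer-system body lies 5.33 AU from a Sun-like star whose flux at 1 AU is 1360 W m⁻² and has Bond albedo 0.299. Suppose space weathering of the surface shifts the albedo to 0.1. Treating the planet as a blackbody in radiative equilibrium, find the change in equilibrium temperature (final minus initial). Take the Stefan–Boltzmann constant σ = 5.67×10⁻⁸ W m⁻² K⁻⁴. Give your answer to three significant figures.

Flux at the orbit: S = 1360/(5.33)² = 47.87 W m⁻².
Initial: T₁ = [S(1−0.299)/(4σ)]^(1/4) = 110.3 K.
Final:   T₂ = [S(1−0.1)/(4σ)]^(1/4) = 117.4 K.
Change: 117.4 − 110.3 = 7.110 K.

7.11 kelvin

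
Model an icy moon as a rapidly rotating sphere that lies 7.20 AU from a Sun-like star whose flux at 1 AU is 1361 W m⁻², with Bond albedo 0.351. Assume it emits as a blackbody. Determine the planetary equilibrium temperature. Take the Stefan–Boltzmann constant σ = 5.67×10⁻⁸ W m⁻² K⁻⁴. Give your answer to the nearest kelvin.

93 kelvin

By the inverse-square law, S = 1361/7.20² = 26.25 W m⁻².
The planet absorbs (1−α)S over its disc πR² and re-emits over 4πR², so the mean absorbed flux is (1−0.351)·26.25/4 = 4.260 W m⁻².
Set σT⁴ = 4.260 → T = (4.260/σ)^(1/4) = 93.10 K.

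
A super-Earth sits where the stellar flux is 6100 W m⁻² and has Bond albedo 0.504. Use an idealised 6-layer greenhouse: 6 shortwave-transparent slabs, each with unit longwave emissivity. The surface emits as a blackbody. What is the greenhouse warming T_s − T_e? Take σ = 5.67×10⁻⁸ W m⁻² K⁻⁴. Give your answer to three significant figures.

Top-of-atmosphere balance: σT_e⁴ = S(1−α)/4 = 756.4 W m⁻² → T_e = 339.9 K.
Surface: T_s = (7)^¼·T_e = 552.8 K.
Warming: T_s − T_e = 212.9 K.

213 kelvin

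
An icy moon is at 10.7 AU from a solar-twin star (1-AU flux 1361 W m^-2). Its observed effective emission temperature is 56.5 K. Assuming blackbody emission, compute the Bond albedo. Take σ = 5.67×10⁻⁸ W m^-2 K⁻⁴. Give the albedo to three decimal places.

0.806

Irradiance scales as 1/d², so S = 1361 W m^-2 × (1/10.7)² = 11.89 W m^-2.
Rearranging the radiative balance, α = 1 − 4σT⁴/S.
σT⁴ = 0.5778 W m^-2, so 4σT⁴ = 2.311 W m^-2.
1−α = 2.311/11.89 = 0.1944, so α = 0.8056.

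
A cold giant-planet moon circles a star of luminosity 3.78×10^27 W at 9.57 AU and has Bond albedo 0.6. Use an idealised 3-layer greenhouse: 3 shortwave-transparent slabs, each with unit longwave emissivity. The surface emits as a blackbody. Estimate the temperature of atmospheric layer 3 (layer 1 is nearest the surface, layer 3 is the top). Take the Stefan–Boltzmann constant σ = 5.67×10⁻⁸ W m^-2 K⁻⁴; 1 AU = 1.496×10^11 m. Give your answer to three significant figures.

127 K

Orbital distance: d = 9.57 AU = 1.432×10^12 m.
S = L/(4πd²) = 146.8 W m^-2.
OLR = S(1−α)/4 = 14.68 W m^-2; the top layer radiates at T_e = 126.8 K.
The net upward flux σT_e⁴ is constant between every pair of levels, so T_k⁴ = (N+1−k)T_e⁴.
T_3 = (1)^(1/4)·126.8 = 126.8 K.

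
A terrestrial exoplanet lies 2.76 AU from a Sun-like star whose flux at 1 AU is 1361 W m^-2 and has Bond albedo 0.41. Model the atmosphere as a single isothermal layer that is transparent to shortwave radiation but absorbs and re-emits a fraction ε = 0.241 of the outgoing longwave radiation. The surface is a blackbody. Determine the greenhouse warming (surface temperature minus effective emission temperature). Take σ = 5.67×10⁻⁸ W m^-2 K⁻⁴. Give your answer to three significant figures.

4.79 kelvin

Flux at the orbit: S = 1361/(2.76)² = 178.7 W m^-2.
The planet radiates to space at T_e = [S(1−α)/(4σ)]^(1/4) = 146.8 K.
For a single slab of emissivity ε, T_s⁴ = 2T_e⁴/(2−ε); thus T_s = 146.8·(1.137)^(1/4) = 151.6 K.
T_s − T_e = 151.6 − 146.8 = 4.790 K.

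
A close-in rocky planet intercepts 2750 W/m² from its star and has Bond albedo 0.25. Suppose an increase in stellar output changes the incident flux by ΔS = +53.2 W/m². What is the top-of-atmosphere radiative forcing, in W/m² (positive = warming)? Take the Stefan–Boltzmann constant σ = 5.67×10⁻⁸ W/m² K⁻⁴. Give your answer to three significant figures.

TOA radiative forcing: ΔF = (1−α)ΔS/4 = 0.75·(+53.2)/4 = 9.975 W/m².

9.98 W/m²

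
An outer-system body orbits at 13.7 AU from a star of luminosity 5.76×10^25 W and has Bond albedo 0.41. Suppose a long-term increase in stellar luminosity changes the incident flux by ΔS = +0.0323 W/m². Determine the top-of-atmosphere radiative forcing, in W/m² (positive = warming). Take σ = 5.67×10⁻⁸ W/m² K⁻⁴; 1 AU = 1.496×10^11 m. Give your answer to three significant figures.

0.00476 W/m²

d = 13.7 × 1.496×10^11 m = 2.050×10^12 m.
Flux at the orbit: S = L/(4πd²) = 5.76×10^25/(4π·(2.05×10^12)²) = 1.091 W/m².
ΔF = Δ[S(1−α)]/4 = (1−0.41)·+0.0323/4 = 0.004764 W/m².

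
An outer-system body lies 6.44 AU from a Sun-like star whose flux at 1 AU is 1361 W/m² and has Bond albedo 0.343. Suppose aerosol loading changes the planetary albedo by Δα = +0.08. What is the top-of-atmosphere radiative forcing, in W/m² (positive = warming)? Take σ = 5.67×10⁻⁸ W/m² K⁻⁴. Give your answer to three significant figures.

-0.656 W/m²

Flux at the orbit: S = 1361/(6.44)² = 32.82 W/m².
The change in absorbed flux is Δ[S(1−α)/4] = −SΔα/4 = -0.6563 W/m².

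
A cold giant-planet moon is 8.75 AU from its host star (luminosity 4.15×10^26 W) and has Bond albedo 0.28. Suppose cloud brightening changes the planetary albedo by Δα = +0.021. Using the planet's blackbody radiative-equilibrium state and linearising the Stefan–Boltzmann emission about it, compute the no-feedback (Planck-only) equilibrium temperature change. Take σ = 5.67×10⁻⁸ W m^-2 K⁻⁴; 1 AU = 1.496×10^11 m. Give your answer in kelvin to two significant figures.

-0.64 kelvin

d = 8.75 × 1.496×10^11 m = 1.309×10^12 m.
S = L/(4πd²) = 19.27 W m^-2.
Reference equilibrium: T_e = [S(1−α)/(4σ)]^(1/4) = 88.44 K.
ΔF = −(S/4)Δα = −(19.27/4)×(+0.021) = -0.1012 W m^-2.
Linearising σT⁴ gives d(σT⁴)/dT = 4σT_e³ = 0.1569 W m^-2 per K.
ΔT₀ = ΔF/λ_P = -0.1012/0.1569 = -0.645 K.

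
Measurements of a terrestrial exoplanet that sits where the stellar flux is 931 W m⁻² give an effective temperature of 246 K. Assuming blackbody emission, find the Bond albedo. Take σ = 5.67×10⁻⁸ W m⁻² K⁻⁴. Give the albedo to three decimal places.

0.108

Rearranging the radiative balance, α = 1 − 4σT⁴/S.
4σT⁴ = 4·5.67×10⁻⁸·(246)⁴ = 830.6 W m⁻².
1−α = 830.6/931.0 = 0.8921, so α = 0.1079.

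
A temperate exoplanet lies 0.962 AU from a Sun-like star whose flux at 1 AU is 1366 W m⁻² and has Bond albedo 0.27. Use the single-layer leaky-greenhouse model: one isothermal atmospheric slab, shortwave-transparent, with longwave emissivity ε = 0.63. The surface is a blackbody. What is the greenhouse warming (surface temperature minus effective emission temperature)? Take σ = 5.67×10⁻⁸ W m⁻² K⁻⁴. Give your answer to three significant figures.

26.0 kelvin

Irradiance scales as 1/d², so S = 1366 W m⁻² × (1/0.962)² = 1476 W m⁻².
Effective emission temperature (TOA balance): σT_e⁴ = S(1−α)/4 = 269.4 W m⁻² → T_e = 262.5 K.
The surface balance (absorbed SW + ε·downward IR = σT_s⁴) with T_a⁴ = T_s⁴/2 reduces to T_s = T_e·[2/(2−ε)]^¼ = 288.6 K.
T_s − T_e = 288.6 − 262.5 = 26.04 K.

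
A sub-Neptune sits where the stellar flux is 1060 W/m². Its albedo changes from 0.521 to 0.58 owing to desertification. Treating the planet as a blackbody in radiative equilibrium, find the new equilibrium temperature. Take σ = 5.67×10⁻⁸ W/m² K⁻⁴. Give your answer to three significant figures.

With the new albedo, S(1−α₂)/4 = 111.3 W/m², so T₂ = 210.5 K.

210 kelvin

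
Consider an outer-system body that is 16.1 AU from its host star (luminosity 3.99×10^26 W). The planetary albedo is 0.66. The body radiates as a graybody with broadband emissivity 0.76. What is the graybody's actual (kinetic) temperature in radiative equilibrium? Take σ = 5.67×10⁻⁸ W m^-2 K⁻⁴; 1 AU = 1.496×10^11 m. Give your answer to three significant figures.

57.3 K

Orbital distance: d = 16.1 AU = 2.409×10^12 m.
Spreading L over a sphere of radius d: S = 3.99×10^26/(4π·2.41×10^12²) = 5.473 W m^-2.
The planet absorbs (1−α)S over its disc πR² and re-emits over 4πR², so the mean absorbed flux is (1−0.66)·5.473/4 = 0.4652 W m^-2.
Equating to εσT⁴ with ε = 0.76: T = (0.4652/0.76σ)^(1/4) = 57.32 K.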